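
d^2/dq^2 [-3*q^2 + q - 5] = -6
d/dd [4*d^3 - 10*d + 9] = 12*d^2 - 10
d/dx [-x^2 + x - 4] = 1 - 2*x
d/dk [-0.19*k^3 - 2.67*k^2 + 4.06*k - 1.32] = -0.57*k^2 - 5.34*k + 4.06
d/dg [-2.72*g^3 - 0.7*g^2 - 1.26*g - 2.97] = -8.16*g^2 - 1.4*g - 1.26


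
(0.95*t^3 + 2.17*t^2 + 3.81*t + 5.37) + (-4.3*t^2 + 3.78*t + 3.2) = 0.95*t^3 - 2.13*t^2 + 7.59*t + 8.57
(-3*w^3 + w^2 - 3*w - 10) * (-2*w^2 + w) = 6*w^5 - 5*w^4 + 7*w^3 + 17*w^2 - 10*w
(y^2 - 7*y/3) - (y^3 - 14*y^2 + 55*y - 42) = -y^3 + 15*y^2 - 172*y/3 + 42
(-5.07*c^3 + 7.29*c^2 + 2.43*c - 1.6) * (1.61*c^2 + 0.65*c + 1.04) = -8.1627*c^5 + 8.4414*c^4 + 3.378*c^3 + 6.5851*c^2 + 1.4872*c - 1.664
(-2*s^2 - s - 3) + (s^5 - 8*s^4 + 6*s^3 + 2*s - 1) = s^5 - 8*s^4 + 6*s^3 - 2*s^2 + s - 4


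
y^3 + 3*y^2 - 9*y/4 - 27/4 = (y - 3/2)*(y + 3/2)*(y + 3)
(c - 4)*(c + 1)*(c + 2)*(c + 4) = c^4 + 3*c^3 - 14*c^2 - 48*c - 32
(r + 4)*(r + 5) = r^2 + 9*r + 20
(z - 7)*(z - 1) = z^2 - 8*z + 7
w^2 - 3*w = w*(w - 3)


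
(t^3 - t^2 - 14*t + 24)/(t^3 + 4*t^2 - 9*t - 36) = (t - 2)/(t + 3)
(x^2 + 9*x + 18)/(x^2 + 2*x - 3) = (x + 6)/(x - 1)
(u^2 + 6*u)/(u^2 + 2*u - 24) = u/(u - 4)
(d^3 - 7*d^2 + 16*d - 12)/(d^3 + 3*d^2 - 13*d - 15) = (d^2 - 4*d + 4)/(d^2 + 6*d + 5)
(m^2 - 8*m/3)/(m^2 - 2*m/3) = (3*m - 8)/(3*m - 2)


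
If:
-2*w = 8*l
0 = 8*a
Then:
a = 0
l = -w/4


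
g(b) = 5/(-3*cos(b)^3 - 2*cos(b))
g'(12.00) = 1.85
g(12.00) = -1.43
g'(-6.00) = -0.69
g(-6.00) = -1.09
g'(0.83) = -4.36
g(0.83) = -2.20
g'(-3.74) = -2.05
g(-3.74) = 1.49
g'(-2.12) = 8.78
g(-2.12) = 3.40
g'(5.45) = 4.41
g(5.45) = -2.21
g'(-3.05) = 0.20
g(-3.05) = 1.01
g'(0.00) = 0.00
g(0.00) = -1.00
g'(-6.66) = 0.99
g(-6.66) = -1.17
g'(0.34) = -0.86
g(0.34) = -1.14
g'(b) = 5*(-9*sin(b)*cos(b)^2 - 2*sin(b))/(-3*cos(b)^3 - 2*cos(b))^2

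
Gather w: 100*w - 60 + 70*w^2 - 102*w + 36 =70*w^2 - 2*w - 24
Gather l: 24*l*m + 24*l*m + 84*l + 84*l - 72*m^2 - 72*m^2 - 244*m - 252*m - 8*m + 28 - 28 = l*(48*m + 168) - 144*m^2 - 504*m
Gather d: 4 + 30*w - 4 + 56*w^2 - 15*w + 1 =56*w^2 + 15*w + 1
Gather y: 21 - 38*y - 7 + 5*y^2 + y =5*y^2 - 37*y + 14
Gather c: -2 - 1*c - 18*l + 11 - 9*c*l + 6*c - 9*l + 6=c*(5 - 9*l) - 27*l + 15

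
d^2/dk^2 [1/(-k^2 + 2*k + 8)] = 2*(-k^2 + 2*k + 4*(k - 1)^2 + 8)/(-k^2 + 2*k + 8)^3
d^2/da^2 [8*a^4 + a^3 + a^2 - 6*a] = 96*a^2 + 6*a + 2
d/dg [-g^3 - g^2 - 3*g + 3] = -3*g^2 - 2*g - 3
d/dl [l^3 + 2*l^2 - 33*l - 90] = 3*l^2 + 4*l - 33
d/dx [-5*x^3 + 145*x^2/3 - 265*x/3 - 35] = -15*x^2 + 290*x/3 - 265/3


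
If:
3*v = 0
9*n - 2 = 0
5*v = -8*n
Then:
No Solution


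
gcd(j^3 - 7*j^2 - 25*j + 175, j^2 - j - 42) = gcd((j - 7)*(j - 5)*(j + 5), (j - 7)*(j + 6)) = j - 7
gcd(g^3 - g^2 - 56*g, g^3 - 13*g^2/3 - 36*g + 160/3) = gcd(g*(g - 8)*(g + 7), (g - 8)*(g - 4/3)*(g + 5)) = g - 8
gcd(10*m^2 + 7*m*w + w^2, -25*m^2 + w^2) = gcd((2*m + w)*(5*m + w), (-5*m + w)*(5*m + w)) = 5*m + w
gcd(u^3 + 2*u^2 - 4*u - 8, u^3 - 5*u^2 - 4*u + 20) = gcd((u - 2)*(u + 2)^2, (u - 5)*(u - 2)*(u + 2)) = u^2 - 4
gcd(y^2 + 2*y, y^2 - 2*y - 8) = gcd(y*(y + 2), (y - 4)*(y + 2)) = y + 2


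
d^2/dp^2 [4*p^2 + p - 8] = 8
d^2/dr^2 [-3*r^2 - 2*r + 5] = -6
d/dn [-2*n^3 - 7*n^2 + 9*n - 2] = -6*n^2 - 14*n + 9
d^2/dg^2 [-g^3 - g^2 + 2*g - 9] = -6*g - 2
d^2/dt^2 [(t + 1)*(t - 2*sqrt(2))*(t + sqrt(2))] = 6*t - 2*sqrt(2) + 2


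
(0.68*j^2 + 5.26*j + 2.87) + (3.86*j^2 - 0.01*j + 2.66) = 4.54*j^2 + 5.25*j + 5.53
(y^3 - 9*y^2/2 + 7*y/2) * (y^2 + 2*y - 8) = y^5 - 5*y^4/2 - 27*y^3/2 + 43*y^2 - 28*y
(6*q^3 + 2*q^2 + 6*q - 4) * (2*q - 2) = 12*q^4 - 8*q^3 + 8*q^2 - 20*q + 8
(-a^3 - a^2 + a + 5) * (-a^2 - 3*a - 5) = a^5 + 4*a^4 + 7*a^3 - 3*a^2 - 20*a - 25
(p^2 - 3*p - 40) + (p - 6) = p^2 - 2*p - 46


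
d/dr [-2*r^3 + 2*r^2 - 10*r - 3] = -6*r^2 + 4*r - 10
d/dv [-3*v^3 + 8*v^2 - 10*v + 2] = -9*v^2 + 16*v - 10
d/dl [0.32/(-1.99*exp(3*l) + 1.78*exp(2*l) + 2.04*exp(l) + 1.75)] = (1.9104*exp(2*l) - 1.1392*exp(l) - 0.6528)*exp(l)/(-1.99*exp(3*l) + 1.78*exp(2*l) + 2.04*exp(l) + 1.75)^2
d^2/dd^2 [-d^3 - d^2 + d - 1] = -6*d - 2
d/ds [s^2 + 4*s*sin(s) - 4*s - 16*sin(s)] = 4*s*cos(s) + 2*s + 4*sin(s) - 16*cos(s) - 4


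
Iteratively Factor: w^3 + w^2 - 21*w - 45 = (w + 3)*(w^2 - 2*w - 15) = (w - 5)*(w + 3)*(w + 3)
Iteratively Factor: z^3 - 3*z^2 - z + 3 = (z - 3)*(z^2 - 1) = (z - 3)*(z + 1)*(z - 1)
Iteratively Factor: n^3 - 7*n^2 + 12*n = (n - 3)*(n^2 - 4*n) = n*(n - 3)*(n - 4)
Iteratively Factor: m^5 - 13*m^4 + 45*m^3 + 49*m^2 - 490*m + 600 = (m + 3)*(m^4 - 16*m^3 + 93*m^2 - 230*m + 200) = (m - 4)*(m + 3)*(m^3 - 12*m^2 + 45*m - 50) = (m - 5)*(m - 4)*(m + 3)*(m^2 - 7*m + 10) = (m - 5)*(m - 4)*(m - 2)*(m + 3)*(m - 5)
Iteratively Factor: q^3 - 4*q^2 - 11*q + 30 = (q - 2)*(q^2 - 2*q - 15) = (q - 2)*(q + 3)*(q - 5)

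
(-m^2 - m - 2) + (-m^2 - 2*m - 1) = -2*m^2 - 3*m - 3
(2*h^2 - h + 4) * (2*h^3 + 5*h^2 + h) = 4*h^5 + 8*h^4 + 5*h^3 + 19*h^2 + 4*h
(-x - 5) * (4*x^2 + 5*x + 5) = -4*x^3 - 25*x^2 - 30*x - 25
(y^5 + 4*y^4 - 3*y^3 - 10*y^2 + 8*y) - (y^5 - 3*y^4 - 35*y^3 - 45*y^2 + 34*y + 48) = 7*y^4 + 32*y^3 + 35*y^2 - 26*y - 48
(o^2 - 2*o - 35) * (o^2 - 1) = o^4 - 2*o^3 - 36*o^2 + 2*o + 35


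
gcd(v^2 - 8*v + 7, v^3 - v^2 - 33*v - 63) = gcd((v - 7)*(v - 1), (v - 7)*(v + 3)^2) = v - 7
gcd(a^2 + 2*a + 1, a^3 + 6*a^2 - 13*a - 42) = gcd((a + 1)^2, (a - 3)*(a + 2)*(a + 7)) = 1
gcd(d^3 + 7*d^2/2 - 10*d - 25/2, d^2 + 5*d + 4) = d + 1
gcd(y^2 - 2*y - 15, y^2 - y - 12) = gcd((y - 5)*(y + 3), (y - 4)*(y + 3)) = y + 3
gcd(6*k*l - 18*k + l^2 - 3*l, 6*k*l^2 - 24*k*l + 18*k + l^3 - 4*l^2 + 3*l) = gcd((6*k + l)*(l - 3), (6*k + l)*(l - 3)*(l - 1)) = 6*k*l - 18*k + l^2 - 3*l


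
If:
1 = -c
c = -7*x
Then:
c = -1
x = 1/7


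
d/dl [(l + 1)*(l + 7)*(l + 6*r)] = 3*l^2 + 12*l*r + 16*l + 48*r + 7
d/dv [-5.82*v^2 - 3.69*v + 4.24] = -11.64*v - 3.69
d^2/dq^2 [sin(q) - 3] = -sin(q)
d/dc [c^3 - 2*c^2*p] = c*(3*c - 4*p)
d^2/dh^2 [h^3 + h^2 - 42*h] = 6*h + 2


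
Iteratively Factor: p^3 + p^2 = (p)*(p^2 + p) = p*(p + 1)*(p)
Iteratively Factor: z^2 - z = (z)*(z - 1)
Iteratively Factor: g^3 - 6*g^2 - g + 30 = (g + 2)*(g^2 - 8*g + 15) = (g - 3)*(g + 2)*(g - 5)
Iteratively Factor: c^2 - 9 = (c - 3)*(c + 3)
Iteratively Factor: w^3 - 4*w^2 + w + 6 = (w - 3)*(w^2 - w - 2) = (w - 3)*(w + 1)*(w - 2)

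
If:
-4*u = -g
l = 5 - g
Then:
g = 4*u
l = 5 - 4*u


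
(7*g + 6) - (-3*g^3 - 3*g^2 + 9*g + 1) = 3*g^3 + 3*g^2 - 2*g + 5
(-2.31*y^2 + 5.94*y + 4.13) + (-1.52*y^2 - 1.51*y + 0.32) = -3.83*y^2 + 4.43*y + 4.45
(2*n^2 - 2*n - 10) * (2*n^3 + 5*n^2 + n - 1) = 4*n^5 + 6*n^4 - 28*n^3 - 54*n^2 - 8*n + 10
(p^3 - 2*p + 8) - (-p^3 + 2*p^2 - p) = 2*p^3 - 2*p^2 - p + 8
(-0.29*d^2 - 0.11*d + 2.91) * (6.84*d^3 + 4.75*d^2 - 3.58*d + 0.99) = -1.9836*d^5 - 2.1299*d^4 + 20.4201*d^3 + 13.9292*d^2 - 10.5267*d + 2.8809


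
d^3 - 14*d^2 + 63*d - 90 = (d - 6)*(d - 5)*(d - 3)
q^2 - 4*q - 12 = (q - 6)*(q + 2)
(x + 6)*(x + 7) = x^2 + 13*x + 42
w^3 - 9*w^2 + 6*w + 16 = (w - 8)*(w - 2)*(w + 1)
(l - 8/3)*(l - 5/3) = l^2 - 13*l/3 + 40/9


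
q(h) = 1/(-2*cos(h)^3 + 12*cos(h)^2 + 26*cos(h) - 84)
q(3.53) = -0.01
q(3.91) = -0.01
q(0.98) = -0.02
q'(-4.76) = 0.00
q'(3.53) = 0.00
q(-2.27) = -0.01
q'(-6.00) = 0.00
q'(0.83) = 0.01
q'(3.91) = -0.00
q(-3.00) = -0.01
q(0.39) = -0.02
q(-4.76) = -0.01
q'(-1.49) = -0.00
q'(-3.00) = 0.00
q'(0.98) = 0.01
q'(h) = (-6*sin(h)*cos(h)^2 + 24*sin(h)*cos(h) + 26*sin(h))/(-2*cos(h)^3 + 12*cos(h)^2 + 26*cos(h) - 84)^2 = (-3*cos(h)^2 + 12*cos(h) + 13)*sin(h)/(2*(cos(h)^3 - 6*cos(h)^2 - 13*cos(h) + 42)^2)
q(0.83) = -0.02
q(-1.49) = -0.01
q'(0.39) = 0.01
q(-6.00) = -0.02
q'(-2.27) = -0.00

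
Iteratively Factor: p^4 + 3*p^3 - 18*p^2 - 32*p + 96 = (p - 3)*(p^3 + 6*p^2 - 32) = (p - 3)*(p + 4)*(p^2 + 2*p - 8) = (p - 3)*(p - 2)*(p + 4)*(p + 4)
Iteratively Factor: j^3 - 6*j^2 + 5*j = (j)*(j^2 - 6*j + 5) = j*(j - 5)*(j - 1)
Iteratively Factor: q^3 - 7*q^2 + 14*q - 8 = (q - 2)*(q^2 - 5*q + 4) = (q - 4)*(q - 2)*(q - 1)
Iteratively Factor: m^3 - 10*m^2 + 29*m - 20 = (m - 4)*(m^2 - 6*m + 5) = (m - 4)*(m - 1)*(m - 5)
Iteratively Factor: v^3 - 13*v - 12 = (v + 3)*(v^2 - 3*v - 4) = (v - 4)*(v + 3)*(v + 1)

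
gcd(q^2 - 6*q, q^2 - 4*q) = q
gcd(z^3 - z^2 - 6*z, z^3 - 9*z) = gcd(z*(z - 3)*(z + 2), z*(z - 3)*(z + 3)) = z^2 - 3*z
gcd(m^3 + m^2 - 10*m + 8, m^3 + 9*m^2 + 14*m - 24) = m^2 + 3*m - 4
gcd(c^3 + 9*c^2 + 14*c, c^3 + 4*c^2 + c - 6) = c + 2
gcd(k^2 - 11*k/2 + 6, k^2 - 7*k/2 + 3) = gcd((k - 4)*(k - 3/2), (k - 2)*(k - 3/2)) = k - 3/2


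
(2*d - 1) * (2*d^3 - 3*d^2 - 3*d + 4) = 4*d^4 - 8*d^3 - 3*d^2 + 11*d - 4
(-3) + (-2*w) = -2*w - 3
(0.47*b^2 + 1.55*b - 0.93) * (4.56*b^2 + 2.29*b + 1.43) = 2.1432*b^4 + 8.1443*b^3 - 0.0191999999999997*b^2 + 0.0867999999999998*b - 1.3299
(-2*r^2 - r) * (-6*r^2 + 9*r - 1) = 12*r^4 - 12*r^3 - 7*r^2 + r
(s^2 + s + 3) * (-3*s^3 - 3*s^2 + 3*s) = -3*s^5 - 6*s^4 - 9*s^3 - 6*s^2 + 9*s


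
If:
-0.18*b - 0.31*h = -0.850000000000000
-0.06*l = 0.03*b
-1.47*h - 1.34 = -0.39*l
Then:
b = 8.16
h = -1.99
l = -4.08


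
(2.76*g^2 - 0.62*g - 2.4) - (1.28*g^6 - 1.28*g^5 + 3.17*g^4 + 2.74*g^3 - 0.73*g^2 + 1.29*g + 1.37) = -1.28*g^6 + 1.28*g^5 - 3.17*g^4 - 2.74*g^3 + 3.49*g^2 - 1.91*g - 3.77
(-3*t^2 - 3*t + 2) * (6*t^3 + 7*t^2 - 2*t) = -18*t^5 - 39*t^4 - 3*t^3 + 20*t^2 - 4*t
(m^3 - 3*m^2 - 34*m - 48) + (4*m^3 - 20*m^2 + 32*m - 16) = 5*m^3 - 23*m^2 - 2*m - 64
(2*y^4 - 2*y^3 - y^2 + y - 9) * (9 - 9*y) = -18*y^5 + 36*y^4 - 9*y^3 - 18*y^2 + 90*y - 81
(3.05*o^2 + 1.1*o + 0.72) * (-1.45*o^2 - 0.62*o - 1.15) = -4.4225*o^4 - 3.486*o^3 - 5.2335*o^2 - 1.7114*o - 0.828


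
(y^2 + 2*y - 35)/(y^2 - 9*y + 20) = (y + 7)/(y - 4)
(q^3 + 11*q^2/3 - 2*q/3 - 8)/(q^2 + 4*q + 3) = (3*q^2 + 2*q - 8)/(3*(q + 1))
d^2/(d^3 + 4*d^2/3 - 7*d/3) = 3*d/(3*d^2 + 4*d - 7)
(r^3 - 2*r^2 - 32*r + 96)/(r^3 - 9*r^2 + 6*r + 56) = (r^2 + 2*r - 24)/(r^2 - 5*r - 14)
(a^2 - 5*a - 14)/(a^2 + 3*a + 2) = (a - 7)/(a + 1)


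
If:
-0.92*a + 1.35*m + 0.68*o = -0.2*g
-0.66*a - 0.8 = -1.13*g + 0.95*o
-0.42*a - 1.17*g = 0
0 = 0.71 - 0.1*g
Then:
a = -19.78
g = 7.10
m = -25.28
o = 21.34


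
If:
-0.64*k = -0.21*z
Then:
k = 0.328125*z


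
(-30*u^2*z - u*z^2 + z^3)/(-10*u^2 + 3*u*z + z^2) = z*(-6*u + z)/(-2*u + z)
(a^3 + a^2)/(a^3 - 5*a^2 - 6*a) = a/(a - 6)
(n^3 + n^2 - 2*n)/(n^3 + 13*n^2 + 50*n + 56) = n*(n - 1)/(n^2 + 11*n + 28)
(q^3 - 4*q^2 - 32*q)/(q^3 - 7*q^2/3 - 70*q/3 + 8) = 3*q*(q - 8)/(3*q^2 - 19*q + 6)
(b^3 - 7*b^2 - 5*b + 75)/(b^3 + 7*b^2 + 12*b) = (b^2 - 10*b + 25)/(b*(b + 4))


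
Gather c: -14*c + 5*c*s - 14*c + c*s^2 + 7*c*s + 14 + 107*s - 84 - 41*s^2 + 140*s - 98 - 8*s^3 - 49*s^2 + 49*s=c*(s^2 + 12*s - 28) - 8*s^3 - 90*s^2 + 296*s - 168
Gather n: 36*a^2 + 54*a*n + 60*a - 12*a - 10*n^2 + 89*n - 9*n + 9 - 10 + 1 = 36*a^2 + 48*a - 10*n^2 + n*(54*a + 80)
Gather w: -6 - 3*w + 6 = -3*w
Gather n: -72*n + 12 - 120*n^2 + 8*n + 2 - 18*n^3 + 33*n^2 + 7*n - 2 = -18*n^3 - 87*n^2 - 57*n + 12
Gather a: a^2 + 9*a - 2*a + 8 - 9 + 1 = a^2 + 7*a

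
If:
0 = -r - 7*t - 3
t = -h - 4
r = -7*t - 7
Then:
No Solution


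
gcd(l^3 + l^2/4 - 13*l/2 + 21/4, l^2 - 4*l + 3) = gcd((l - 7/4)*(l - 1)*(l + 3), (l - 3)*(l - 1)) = l - 1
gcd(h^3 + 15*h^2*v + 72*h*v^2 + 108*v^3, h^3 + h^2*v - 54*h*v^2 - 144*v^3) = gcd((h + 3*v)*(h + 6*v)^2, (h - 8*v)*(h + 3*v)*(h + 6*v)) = h^2 + 9*h*v + 18*v^2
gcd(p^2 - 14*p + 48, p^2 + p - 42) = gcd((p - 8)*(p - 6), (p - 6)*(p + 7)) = p - 6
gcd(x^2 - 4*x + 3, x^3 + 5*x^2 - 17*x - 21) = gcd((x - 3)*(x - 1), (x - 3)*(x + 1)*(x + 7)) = x - 3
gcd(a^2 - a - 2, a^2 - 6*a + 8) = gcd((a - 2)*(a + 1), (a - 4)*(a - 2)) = a - 2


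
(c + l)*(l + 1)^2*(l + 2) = c*l^3 + 4*c*l^2 + 5*c*l + 2*c + l^4 + 4*l^3 + 5*l^2 + 2*l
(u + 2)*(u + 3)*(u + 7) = u^3 + 12*u^2 + 41*u + 42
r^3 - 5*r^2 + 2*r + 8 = (r - 4)*(r - 2)*(r + 1)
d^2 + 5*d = d*(d + 5)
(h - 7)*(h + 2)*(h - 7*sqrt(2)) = h^3 - 7*sqrt(2)*h^2 - 5*h^2 - 14*h + 35*sqrt(2)*h + 98*sqrt(2)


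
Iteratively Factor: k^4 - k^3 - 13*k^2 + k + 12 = (k + 3)*(k^3 - 4*k^2 - k + 4) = (k - 1)*(k + 3)*(k^2 - 3*k - 4) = (k - 1)*(k + 1)*(k + 3)*(k - 4)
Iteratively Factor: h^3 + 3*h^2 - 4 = (h + 2)*(h^2 + h - 2) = (h - 1)*(h + 2)*(h + 2)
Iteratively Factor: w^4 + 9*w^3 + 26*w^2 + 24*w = (w + 3)*(w^3 + 6*w^2 + 8*w) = (w + 3)*(w + 4)*(w^2 + 2*w) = (w + 2)*(w + 3)*(w + 4)*(w)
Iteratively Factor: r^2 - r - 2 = (r + 1)*(r - 2)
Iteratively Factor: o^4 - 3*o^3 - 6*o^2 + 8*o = (o)*(o^3 - 3*o^2 - 6*o + 8) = o*(o - 1)*(o^2 - 2*o - 8) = o*(o - 1)*(o + 2)*(o - 4)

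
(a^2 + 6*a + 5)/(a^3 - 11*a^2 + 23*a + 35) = (a + 5)/(a^2 - 12*a + 35)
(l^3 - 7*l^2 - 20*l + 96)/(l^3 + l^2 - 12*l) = (l - 8)/l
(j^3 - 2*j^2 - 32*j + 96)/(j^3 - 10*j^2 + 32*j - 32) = (j + 6)/(j - 2)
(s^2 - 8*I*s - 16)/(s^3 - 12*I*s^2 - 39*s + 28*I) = (s - 4*I)/(s^2 - 8*I*s - 7)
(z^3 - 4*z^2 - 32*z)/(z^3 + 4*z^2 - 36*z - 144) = z*(z - 8)/(z^2 - 36)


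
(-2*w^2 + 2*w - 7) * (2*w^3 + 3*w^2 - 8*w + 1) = -4*w^5 - 2*w^4 + 8*w^3 - 39*w^2 + 58*w - 7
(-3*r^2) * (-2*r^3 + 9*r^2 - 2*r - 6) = 6*r^5 - 27*r^4 + 6*r^3 + 18*r^2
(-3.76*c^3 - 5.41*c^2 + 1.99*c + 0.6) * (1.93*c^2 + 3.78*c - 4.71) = -7.2568*c^5 - 24.6541*c^4 + 1.1005*c^3 + 34.1613*c^2 - 7.1049*c - 2.826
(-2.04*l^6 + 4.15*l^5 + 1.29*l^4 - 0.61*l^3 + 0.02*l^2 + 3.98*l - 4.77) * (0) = 0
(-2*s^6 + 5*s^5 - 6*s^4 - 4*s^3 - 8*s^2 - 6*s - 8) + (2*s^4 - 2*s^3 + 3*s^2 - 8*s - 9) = -2*s^6 + 5*s^5 - 4*s^4 - 6*s^3 - 5*s^2 - 14*s - 17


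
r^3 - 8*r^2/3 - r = r*(r - 3)*(r + 1/3)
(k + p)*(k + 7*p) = k^2 + 8*k*p + 7*p^2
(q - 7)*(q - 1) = q^2 - 8*q + 7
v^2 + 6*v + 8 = (v + 2)*(v + 4)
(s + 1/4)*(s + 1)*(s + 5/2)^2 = s^4 + 25*s^3/4 + 51*s^2/4 + 145*s/16 + 25/16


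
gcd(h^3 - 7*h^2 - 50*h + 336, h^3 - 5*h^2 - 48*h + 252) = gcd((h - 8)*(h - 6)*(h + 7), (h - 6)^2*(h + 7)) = h^2 + h - 42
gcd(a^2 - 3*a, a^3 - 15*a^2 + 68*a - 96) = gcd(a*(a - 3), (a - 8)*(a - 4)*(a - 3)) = a - 3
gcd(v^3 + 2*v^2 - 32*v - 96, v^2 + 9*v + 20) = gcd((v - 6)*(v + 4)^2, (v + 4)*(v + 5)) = v + 4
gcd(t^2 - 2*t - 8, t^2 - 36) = 1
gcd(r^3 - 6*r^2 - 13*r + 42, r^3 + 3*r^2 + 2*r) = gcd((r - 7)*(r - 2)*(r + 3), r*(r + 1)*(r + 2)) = 1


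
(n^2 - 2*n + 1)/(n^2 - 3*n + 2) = (n - 1)/(n - 2)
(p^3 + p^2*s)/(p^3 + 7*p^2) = (p + s)/(p + 7)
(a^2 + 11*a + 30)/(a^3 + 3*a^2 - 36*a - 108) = (a + 5)/(a^2 - 3*a - 18)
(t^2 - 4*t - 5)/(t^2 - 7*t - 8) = (t - 5)/(t - 8)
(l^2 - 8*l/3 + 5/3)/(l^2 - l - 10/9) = 3*(l - 1)/(3*l + 2)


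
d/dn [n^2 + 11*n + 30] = 2*n + 11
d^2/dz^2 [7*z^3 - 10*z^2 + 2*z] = 42*z - 20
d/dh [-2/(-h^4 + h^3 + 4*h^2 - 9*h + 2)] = 2*(-4*h^3 + 3*h^2 + 8*h - 9)/(-h^4 + h^3 + 4*h^2 - 9*h + 2)^2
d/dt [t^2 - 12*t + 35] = 2*t - 12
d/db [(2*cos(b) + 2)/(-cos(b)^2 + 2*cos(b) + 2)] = -2*(cos(b) + 2)*sin(b)*cos(b)/(sin(b)^2 + 2*cos(b) + 1)^2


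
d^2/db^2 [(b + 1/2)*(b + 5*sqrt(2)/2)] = 2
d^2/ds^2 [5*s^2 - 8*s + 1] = 10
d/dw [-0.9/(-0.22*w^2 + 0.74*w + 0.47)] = (0.666 - 0.396*w)/(-0.22*w^2 + 0.74*w + 0.47)^2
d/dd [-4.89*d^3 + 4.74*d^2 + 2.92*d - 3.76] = -14.67*d^2 + 9.48*d + 2.92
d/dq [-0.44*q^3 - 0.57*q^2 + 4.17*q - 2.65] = -1.32*q^2 - 1.14*q + 4.17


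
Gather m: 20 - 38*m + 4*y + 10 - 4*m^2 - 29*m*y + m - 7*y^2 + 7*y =-4*m^2 + m*(-29*y - 37) - 7*y^2 + 11*y + 30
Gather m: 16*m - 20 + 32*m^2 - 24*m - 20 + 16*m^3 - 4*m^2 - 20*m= 16*m^3 + 28*m^2 - 28*m - 40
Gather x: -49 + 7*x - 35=7*x - 84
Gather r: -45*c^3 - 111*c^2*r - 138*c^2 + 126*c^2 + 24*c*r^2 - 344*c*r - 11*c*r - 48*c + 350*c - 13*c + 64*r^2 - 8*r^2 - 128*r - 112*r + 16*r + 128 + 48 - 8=-45*c^3 - 12*c^2 + 289*c + r^2*(24*c + 56) + r*(-111*c^2 - 355*c - 224) + 168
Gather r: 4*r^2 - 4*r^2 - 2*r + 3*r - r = 0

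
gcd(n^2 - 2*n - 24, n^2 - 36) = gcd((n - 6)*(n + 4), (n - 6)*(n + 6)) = n - 6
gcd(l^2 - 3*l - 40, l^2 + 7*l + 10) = l + 5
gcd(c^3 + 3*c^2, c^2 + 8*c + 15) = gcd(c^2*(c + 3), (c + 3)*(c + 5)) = c + 3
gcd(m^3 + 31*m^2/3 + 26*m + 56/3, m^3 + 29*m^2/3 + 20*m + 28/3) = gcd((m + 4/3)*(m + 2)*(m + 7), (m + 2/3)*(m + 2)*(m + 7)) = m^2 + 9*m + 14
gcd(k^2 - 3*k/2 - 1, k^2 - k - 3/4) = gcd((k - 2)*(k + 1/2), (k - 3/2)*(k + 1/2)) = k + 1/2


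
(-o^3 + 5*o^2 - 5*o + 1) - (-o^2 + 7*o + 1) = -o^3 + 6*o^2 - 12*o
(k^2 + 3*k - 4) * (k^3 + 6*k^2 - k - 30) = k^5 + 9*k^4 + 13*k^3 - 57*k^2 - 86*k + 120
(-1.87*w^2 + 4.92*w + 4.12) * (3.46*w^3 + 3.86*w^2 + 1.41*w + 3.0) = -6.4702*w^5 + 9.805*w^4 + 30.6097*w^3 + 17.2304*w^2 + 20.5692*w + 12.36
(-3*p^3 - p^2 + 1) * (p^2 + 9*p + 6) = -3*p^5 - 28*p^4 - 27*p^3 - 5*p^2 + 9*p + 6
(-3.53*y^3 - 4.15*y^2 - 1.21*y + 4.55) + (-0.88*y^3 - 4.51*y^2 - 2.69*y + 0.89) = -4.41*y^3 - 8.66*y^2 - 3.9*y + 5.44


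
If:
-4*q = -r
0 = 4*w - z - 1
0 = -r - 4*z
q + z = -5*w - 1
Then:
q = 9/5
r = 36/5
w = -1/5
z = -9/5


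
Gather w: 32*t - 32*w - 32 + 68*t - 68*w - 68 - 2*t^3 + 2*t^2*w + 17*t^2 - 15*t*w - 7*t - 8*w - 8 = -2*t^3 + 17*t^2 + 93*t + w*(2*t^2 - 15*t - 108) - 108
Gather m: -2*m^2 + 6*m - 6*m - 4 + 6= 2 - 2*m^2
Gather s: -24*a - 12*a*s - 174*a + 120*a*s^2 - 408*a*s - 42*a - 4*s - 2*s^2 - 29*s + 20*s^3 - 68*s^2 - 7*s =-240*a + 20*s^3 + s^2*(120*a - 70) + s*(-420*a - 40)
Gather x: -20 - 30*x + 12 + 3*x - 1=-27*x - 9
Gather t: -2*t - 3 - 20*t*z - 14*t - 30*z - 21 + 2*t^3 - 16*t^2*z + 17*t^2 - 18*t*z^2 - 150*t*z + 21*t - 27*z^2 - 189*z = 2*t^3 + t^2*(17 - 16*z) + t*(-18*z^2 - 170*z + 5) - 27*z^2 - 219*z - 24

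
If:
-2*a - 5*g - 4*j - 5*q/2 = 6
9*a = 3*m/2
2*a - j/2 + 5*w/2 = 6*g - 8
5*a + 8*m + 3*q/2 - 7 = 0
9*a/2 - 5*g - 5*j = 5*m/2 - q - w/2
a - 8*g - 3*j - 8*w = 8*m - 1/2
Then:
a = 17011/95612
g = 287893/286836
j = -525263/286836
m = 51033/47806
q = -1461/902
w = -372811/286836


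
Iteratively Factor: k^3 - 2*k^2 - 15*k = (k - 5)*(k^2 + 3*k) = k*(k - 5)*(k + 3)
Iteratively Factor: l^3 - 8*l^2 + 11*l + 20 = (l - 5)*(l^2 - 3*l - 4) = (l - 5)*(l + 1)*(l - 4)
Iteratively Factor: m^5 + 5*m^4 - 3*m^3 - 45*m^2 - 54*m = (m)*(m^4 + 5*m^3 - 3*m^2 - 45*m - 54) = m*(m + 2)*(m^3 + 3*m^2 - 9*m - 27) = m*(m + 2)*(m + 3)*(m^2 - 9) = m*(m + 2)*(m + 3)^2*(m - 3)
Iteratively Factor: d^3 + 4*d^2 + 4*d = (d)*(d^2 + 4*d + 4) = d*(d + 2)*(d + 2)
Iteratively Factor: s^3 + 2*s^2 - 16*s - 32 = (s + 2)*(s^2 - 16) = (s - 4)*(s + 2)*(s + 4)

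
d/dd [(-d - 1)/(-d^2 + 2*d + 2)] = d*(-d - 2)/(d^4 - 4*d^3 + 8*d + 4)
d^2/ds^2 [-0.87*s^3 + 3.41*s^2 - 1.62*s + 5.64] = 6.82 - 5.22*s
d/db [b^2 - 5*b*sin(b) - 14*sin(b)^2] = -5*b*cos(b) + 2*b - 5*sin(b) - 14*sin(2*b)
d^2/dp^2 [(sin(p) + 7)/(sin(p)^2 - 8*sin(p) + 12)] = (-9*sin(p)^5 - 36*sin(p)^4 - 166*sin(p)^2 - 2075*sin(p)/2 - 63*sin(3*p) + sin(5*p)/2 + 920)/((sin(p) - 6)^3*(sin(p) - 2)^3)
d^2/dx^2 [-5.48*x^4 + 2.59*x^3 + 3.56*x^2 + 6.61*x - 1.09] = -65.76*x^2 + 15.54*x + 7.12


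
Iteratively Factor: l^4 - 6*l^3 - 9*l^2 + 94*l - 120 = (l - 3)*(l^3 - 3*l^2 - 18*l + 40) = (l - 5)*(l - 3)*(l^2 + 2*l - 8) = (l - 5)*(l - 3)*(l + 4)*(l - 2)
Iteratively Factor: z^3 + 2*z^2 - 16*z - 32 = (z + 2)*(z^2 - 16) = (z - 4)*(z + 2)*(z + 4)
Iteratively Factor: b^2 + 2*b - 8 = (b - 2)*(b + 4)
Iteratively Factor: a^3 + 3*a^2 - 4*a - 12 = (a - 2)*(a^2 + 5*a + 6) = (a - 2)*(a + 2)*(a + 3)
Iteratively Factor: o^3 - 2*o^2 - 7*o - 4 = (o + 1)*(o^2 - 3*o - 4) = (o + 1)^2*(o - 4)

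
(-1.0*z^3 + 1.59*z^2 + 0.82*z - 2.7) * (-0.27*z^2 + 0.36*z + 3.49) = 0.27*z^5 - 0.7893*z^4 - 3.139*z^3 + 6.5733*z^2 + 1.8898*z - 9.423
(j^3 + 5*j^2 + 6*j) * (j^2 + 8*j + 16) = j^5 + 13*j^4 + 62*j^3 + 128*j^2 + 96*j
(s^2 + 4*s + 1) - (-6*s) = s^2 + 10*s + 1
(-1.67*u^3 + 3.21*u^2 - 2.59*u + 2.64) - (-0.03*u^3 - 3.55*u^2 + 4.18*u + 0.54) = -1.64*u^3 + 6.76*u^2 - 6.77*u + 2.1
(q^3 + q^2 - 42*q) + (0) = q^3 + q^2 - 42*q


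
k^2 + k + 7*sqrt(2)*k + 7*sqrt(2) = (k + 1)*(k + 7*sqrt(2))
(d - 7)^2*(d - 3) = d^3 - 17*d^2 + 91*d - 147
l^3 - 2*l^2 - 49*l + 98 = (l - 7)*(l - 2)*(l + 7)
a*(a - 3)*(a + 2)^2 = a^4 + a^3 - 8*a^2 - 12*a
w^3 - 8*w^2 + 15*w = w*(w - 5)*(w - 3)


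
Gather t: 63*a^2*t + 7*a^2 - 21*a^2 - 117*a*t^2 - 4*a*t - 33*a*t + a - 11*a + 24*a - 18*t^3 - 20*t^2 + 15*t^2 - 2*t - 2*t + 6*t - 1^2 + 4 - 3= -14*a^2 + 14*a - 18*t^3 + t^2*(-117*a - 5) + t*(63*a^2 - 37*a + 2)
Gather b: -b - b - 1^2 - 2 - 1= -2*b - 4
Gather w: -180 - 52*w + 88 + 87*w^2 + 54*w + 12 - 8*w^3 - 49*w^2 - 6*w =-8*w^3 + 38*w^2 - 4*w - 80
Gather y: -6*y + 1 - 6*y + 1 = 2 - 12*y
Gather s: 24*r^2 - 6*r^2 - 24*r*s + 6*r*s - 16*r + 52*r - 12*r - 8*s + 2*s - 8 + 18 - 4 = 18*r^2 + 24*r + s*(-18*r - 6) + 6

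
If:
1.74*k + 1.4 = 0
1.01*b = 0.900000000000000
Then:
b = 0.89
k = -0.80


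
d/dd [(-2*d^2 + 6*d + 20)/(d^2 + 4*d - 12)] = 2*(-7*d^2 + 4*d - 76)/(d^4 + 8*d^3 - 8*d^2 - 96*d + 144)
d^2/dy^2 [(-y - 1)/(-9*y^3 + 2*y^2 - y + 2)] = 2*((y + 1)*(27*y^2 - 4*y + 1)^2 + (-27*y^2 + 4*y - (y + 1)*(27*y - 2) - 1)*(9*y^3 - 2*y^2 + y - 2))/(9*y^3 - 2*y^2 + y - 2)^3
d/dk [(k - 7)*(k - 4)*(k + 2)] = 3*k^2 - 18*k + 6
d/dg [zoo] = 0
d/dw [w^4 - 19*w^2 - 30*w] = 4*w^3 - 38*w - 30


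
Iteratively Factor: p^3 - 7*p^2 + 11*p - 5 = (p - 5)*(p^2 - 2*p + 1) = (p - 5)*(p - 1)*(p - 1)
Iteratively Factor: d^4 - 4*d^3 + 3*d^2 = (d - 3)*(d^3 - d^2) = d*(d - 3)*(d^2 - d) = d*(d - 3)*(d - 1)*(d)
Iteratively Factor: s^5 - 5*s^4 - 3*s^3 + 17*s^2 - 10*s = (s - 1)*(s^4 - 4*s^3 - 7*s^2 + 10*s) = (s - 1)^2*(s^3 - 3*s^2 - 10*s) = (s - 1)^2*(s + 2)*(s^2 - 5*s) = (s - 5)*(s - 1)^2*(s + 2)*(s)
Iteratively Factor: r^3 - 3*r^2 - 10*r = (r - 5)*(r^2 + 2*r) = (r - 5)*(r + 2)*(r)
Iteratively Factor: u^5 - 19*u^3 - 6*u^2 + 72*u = (u - 4)*(u^4 + 4*u^3 - 3*u^2 - 18*u) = (u - 4)*(u + 3)*(u^3 + u^2 - 6*u) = u*(u - 4)*(u + 3)*(u^2 + u - 6) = u*(u - 4)*(u + 3)^2*(u - 2)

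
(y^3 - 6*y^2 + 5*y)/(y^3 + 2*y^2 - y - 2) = y*(y - 5)/(y^2 + 3*y + 2)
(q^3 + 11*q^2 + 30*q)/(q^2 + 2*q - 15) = q*(q + 6)/(q - 3)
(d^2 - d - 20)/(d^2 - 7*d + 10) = (d + 4)/(d - 2)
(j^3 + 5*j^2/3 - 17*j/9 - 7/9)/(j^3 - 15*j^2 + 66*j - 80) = (9*j^3 + 15*j^2 - 17*j - 7)/(9*(j^3 - 15*j^2 + 66*j - 80))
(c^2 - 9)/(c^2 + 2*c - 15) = (c + 3)/(c + 5)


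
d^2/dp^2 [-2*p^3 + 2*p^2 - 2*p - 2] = 4 - 12*p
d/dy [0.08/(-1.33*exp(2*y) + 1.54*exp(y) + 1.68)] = (0.2128*exp(y) - 0.1232)*exp(y)/(-1.33*exp(2*y) + 1.54*exp(y) + 1.68)^2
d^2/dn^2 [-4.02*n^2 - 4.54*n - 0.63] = -8.04000000000000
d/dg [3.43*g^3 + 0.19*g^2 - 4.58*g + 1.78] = 10.29*g^2 + 0.38*g - 4.58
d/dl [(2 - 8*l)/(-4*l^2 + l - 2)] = 2*(-16*l^2 + 8*l + 7)/(16*l^4 - 8*l^3 + 17*l^2 - 4*l + 4)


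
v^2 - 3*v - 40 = (v - 8)*(v + 5)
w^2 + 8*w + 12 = (w + 2)*(w + 6)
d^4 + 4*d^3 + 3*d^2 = d^2*(d + 1)*(d + 3)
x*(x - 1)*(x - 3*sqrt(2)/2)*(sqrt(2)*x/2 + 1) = sqrt(2)*x^4/2 - sqrt(2)*x^3/2 - x^3/2 - 3*sqrt(2)*x^2/2 + x^2/2 + 3*sqrt(2)*x/2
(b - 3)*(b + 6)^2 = b^3 + 9*b^2 - 108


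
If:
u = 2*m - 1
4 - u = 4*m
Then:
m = 5/6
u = 2/3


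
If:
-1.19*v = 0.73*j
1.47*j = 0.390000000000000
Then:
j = 0.27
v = -0.16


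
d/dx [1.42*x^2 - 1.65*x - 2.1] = 2.84*x - 1.65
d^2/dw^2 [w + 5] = 0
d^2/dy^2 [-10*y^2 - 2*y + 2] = -20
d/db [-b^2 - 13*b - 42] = -2*b - 13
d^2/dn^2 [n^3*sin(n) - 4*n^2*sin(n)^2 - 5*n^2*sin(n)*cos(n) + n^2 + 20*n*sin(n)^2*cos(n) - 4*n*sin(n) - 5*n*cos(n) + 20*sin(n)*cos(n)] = -n^3*sin(n) + 10*n^2*sin(2*n) + 6*n^2*cos(n) - 8*n^2*cos(2*n) + 10*n*sin(n) - 16*n*sin(2*n) - 20*n*cos(2*n) + 45*n*cos(3*n) - 45*sin(2*n) + 30*sin(3*n) - 8*cos(n) + 4*cos(2*n) - 2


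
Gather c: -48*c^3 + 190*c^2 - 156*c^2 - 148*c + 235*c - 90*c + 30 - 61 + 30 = -48*c^3 + 34*c^2 - 3*c - 1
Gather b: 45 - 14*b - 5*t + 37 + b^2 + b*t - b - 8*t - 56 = b^2 + b*(t - 15) - 13*t + 26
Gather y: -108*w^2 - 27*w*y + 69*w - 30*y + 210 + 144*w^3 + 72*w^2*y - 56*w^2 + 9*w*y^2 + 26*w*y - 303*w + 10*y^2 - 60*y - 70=144*w^3 - 164*w^2 - 234*w + y^2*(9*w + 10) + y*(72*w^2 - w - 90) + 140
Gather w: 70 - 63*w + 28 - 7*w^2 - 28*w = -7*w^2 - 91*w + 98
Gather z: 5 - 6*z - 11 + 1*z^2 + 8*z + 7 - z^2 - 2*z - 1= 0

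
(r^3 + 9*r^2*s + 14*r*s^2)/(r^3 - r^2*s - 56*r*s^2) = (r + 2*s)/(r - 8*s)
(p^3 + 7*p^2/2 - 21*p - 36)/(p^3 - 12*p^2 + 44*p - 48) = (p^2 + 15*p/2 + 9)/(p^2 - 8*p + 12)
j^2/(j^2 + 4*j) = j/(j + 4)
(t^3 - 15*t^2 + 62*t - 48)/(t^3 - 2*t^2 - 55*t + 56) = (t - 6)/(t + 7)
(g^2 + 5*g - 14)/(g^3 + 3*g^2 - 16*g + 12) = (g + 7)/(g^2 + 5*g - 6)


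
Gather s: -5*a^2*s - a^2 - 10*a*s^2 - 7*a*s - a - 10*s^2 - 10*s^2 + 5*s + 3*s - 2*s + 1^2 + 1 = -a^2 - a + s^2*(-10*a - 20) + s*(-5*a^2 - 7*a + 6) + 2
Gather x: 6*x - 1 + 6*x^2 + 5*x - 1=6*x^2 + 11*x - 2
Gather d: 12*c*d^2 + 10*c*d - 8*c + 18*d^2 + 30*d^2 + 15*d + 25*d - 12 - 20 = -8*c + d^2*(12*c + 48) + d*(10*c + 40) - 32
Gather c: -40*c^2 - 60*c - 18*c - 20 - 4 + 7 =-40*c^2 - 78*c - 17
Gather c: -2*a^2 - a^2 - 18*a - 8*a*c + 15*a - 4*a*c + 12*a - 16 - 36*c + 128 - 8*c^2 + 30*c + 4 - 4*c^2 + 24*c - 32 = -3*a^2 + 9*a - 12*c^2 + c*(18 - 12*a) + 84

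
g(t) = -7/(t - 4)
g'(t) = 7/(t - 4)^2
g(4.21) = -33.33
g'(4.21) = 158.73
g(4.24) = -29.17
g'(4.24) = 121.53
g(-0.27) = 1.64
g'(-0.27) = 0.38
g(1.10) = 2.41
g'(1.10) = 0.83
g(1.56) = 2.87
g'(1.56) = 1.18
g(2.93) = 6.54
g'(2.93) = 6.11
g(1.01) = 2.34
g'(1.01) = 0.78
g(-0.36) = 1.61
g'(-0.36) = 0.37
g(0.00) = 1.75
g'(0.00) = 0.44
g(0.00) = 1.75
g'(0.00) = 0.44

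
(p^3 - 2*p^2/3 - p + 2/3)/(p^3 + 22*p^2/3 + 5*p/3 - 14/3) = (p - 1)/(p + 7)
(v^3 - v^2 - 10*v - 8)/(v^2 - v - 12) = (v^2 + 3*v + 2)/(v + 3)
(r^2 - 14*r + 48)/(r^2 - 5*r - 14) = (-r^2 + 14*r - 48)/(-r^2 + 5*r + 14)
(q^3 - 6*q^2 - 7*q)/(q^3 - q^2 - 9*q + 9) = q*(q^2 - 6*q - 7)/(q^3 - q^2 - 9*q + 9)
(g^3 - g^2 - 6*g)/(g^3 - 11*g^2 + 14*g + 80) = g*(g - 3)/(g^2 - 13*g + 40)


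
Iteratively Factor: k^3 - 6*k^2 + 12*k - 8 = (k - 2)*(k^2 - 4*k + 4) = (k - 2)^2*(k - 2)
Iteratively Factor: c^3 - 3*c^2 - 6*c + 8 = (c + 2)*(c^2 - 5*c + 4) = (c - 4)*(c + 2)*(c - 1)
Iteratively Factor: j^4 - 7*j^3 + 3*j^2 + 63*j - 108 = (j - 4)*(j^3 - 3*j^2 - 9*j + 27) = (j - 4)*(j + 3)*(j^2 - 6*j + 9) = (j - 4)*(j - 3)*(j + 3)*(j - 3)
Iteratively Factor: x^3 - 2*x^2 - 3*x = (x)*(x^2 - 2*x - 3) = x*(x - 3)*(x + 1)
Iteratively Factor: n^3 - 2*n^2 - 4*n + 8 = (n - 2)*(n^2 - 4) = (n - 2)*(n + 2)*(n - 2)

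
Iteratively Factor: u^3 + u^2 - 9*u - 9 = (u - 3)*(u^2 + 4*u + 3) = (u - 3)*(u + 3)*(u + 1)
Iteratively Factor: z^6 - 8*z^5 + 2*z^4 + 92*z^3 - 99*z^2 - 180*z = (z)*(z^5 - 8*z^4 + 2*z^3 + 92*z^2 - 99*z - 180) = z*(z + 1)*(z^4 - 9*z^3 + 11*z^2 + 81*z - 180) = z*(z - 4)*(z + 1)*(z^3 - 5*z^2 - 9*z + 45) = z*(z - 4)*(z - 3)*(z + 1)*(z^2 - 2*z - 15) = z*(z - 5)*(z - 4)*(z - 3)*(z + 1)*(z + 3)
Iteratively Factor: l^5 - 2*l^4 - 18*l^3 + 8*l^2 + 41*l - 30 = (l + 3)*(l^4 - 5*l^3 - 3*l^2 + 17*l - 10) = (l - 1)*(l + 3)*(l^3 - 4*l^2 - 7*l + 10) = (l - 1)^2*(l + 3)*(l^2 - 3*l - 10) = (l - 5)*(l - 1)^2*(l + 3)*(l + 2)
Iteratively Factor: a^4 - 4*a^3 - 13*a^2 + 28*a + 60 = (a + 2)*(a^3 - 6*a^2 - a + 30) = (a - 5)*(a + 2)*(a^2 - a - 6) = (a - 5)*(a + 2)^2*(a - 3)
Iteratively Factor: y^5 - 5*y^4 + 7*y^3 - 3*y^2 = (y)*(y^4 - 5*y^3 + 7*y^2 - 3*y) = y^2*(y^3 - 5*y^2 + 7*y - 3) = y^2*(y - 3)*(y^2 - 2*y + 1) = y^2*(y - 3)*(y - 1)*(y - 1)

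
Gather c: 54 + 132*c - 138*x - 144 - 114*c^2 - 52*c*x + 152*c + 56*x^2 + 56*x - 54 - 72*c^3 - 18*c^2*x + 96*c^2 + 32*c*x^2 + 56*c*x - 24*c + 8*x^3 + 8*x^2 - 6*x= -72*c^3 + c^2*(-18*x - 18) + c*(32*x^2 + 4*x + 260) + 8*x^3 + 64*x^2 - 88*x - 144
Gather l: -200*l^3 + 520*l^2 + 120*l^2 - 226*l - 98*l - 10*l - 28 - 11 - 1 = -200*l^3 + 640*l^2 - 334*l - 40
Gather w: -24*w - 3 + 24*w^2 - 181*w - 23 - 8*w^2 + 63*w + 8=16*w^2 - 142*w - 18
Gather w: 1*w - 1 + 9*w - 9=10*w - 10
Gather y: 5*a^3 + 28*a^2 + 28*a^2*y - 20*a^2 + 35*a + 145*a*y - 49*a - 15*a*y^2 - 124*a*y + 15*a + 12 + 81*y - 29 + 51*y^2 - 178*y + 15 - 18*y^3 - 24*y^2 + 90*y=5*a^3 + 8*a^2 + a - 18*y^3 + y^2*(27 - 15*a) + y*(28*a^2 + 21*a - 7) - 2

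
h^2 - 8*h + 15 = (h - 5)*(h - 3)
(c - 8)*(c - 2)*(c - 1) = c^3 - 11*c^2 + 26*c - 16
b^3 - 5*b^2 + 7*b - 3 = (b - 3)*(b - 1)^2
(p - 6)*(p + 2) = p^2 - 4*p - 12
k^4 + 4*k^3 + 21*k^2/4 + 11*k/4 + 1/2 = (k + 1/2)^2*(k + 1)*(k + 2)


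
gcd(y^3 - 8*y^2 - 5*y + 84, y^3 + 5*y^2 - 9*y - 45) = y + 3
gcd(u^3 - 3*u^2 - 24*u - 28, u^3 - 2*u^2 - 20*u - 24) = u^2 + 4*u + 4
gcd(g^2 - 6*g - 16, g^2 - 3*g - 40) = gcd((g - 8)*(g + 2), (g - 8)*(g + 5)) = g - 8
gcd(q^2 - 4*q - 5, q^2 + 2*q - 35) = q - 5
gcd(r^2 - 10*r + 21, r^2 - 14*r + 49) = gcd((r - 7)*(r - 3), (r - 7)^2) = r - 7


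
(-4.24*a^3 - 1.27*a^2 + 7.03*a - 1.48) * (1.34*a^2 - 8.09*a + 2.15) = -5.6816*a^5 + 32.5998*a^4 + 10.5785*a^3 - 61.5864*a^2 + 27.0877*a - 3.182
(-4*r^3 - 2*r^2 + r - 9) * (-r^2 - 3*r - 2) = 4*r^5 + 14*r^4 + 13*r^3 + 10*r^2 + 25*r + 18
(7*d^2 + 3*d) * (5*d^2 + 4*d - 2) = 35*d^4 + 43*d^3 - 2*d^2 - 6*d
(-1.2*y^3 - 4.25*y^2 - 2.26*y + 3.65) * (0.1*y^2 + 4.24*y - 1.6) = -0.12*y^5 - 5.513*y^4 - 16.326*y^3 - 2.4174*y^2 + 19.092*y - 5.84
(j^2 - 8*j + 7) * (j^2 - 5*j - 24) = j^4 - 13*j^3 + 23*j^2 + 157*j - 168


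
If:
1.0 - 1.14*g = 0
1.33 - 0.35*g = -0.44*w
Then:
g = 0.88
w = -2.32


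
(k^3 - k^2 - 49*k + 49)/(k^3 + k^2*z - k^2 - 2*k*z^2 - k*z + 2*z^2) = (49 - k^2)/(-k^2 - k*z + 2*z^2)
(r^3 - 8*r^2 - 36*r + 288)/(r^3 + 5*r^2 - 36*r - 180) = (r - 8)/(r + 5)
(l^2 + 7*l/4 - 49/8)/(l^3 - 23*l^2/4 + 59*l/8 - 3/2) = (8*l^2 + 14*l - 49)/(8*l^3 - 46*l^2 + 59*l - 12)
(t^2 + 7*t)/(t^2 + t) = (t + 7)/(t + 1)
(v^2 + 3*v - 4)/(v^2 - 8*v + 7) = (v + 4)/(v - 7)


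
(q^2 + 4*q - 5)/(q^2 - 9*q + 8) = (q + 5)/(q - 8)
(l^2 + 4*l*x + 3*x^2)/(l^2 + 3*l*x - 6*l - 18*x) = (l + x)/(l - 6)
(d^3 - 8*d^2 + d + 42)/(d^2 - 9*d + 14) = (d^2 - d - 6)/(d - 2)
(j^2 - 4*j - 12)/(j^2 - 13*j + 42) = (j + 2)/(j - 7)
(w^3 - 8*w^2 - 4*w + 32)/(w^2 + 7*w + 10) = (w^2 - 10*w + 16)/(w + 5)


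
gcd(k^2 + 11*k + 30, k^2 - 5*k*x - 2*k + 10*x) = 1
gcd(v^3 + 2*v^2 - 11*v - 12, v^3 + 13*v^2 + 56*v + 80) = v + 4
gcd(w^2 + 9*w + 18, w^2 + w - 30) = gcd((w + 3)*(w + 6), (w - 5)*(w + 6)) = w + 6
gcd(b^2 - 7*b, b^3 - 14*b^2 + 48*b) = b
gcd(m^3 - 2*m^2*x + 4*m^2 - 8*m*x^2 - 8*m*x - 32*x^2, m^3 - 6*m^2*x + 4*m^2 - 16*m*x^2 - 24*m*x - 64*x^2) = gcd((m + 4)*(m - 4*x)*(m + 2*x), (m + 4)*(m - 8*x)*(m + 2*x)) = m^2 + 2*m*x + 4*m + 8*x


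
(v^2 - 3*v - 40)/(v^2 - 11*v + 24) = (v + 5)/(v - 3)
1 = 1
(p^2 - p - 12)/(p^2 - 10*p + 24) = (p + 3)/(p - 6)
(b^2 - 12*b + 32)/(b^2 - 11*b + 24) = (b - 4)/(b - 3)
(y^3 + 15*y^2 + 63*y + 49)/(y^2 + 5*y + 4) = (y^2 + 14*y + 49)/(y + 4)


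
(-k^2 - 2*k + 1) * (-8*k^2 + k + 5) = 8*k^4 + 15*k^3 - 15*k^2 - 9*k + 5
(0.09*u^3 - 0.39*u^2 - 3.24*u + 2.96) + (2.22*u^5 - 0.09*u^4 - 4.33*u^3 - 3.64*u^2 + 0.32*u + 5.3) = 2.22*u^5 - 0.09*u^4 - 4.24*u^3 - 4.03*u^2 - 2.92*u + 8.26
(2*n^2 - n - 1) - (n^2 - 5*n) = n^2 + 4*n - 1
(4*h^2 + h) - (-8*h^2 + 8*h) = 12*h^2 - 7*h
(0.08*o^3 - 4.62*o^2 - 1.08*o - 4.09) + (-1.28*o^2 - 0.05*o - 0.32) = 0.08*o^3 - 5.9*o^2 - 1.13*o - 4.41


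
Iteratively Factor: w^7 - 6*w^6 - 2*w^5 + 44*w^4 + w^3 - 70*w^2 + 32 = (w + 1)*(w^6 - 7*w^5 + 5*w^4 + 39*w^3 - 38*w^2 - 32*w + 32) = (w - 4)*(w + 1)*(w^5 - 3*w^4 - 7*w^3 + 11*w^2 + 6*w - 8) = (w - 4)*(w - 1)*(w + 1)*(w^4 - 2*w^3 - 9*w^2 + 2*w + 8) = (w - 4)^2*(w - 1)*(w + 1)*(w^3 + 2*w^2 - w - 2) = (w - 4)^2*(w - 1)*(w + 1)*(w + 2)*(w^2 - 1) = (w - 4)^2*(w - 1)*(w + 1)^2*(w + 2)*(w - 1)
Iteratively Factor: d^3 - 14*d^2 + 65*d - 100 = (d - 4)*(d^2 - 10*d + 25) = (d - 5)*(d - 4)*(d - 5)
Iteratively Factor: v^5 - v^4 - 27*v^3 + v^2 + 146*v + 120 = (v - 3)*(v^4 + 2*v^3 - 21*v^2 - 62*v - 40) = (v - 3)*(v + 1)*(v^3 + v^2 - 22*v - 40) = (v - 3)*(v + 1)*(v + 2)*(v^2 - v - 20) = (v - 3)*(v + 1)*(v + 2)*(v + 4)*(v - 5)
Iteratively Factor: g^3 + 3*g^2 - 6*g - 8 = (g + 4)*(g^2 - g - 2) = (g - 2)*(g + 4)*(g + 1)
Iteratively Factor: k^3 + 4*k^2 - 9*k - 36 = (k + 3)*(k^2 + k - 12) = (k - 3)*(k + 3)*(k + 4)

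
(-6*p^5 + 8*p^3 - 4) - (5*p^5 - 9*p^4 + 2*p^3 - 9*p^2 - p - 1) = -11*p^5 + 9*p^4 + 6*p^3 + 9*p^2 + p - 3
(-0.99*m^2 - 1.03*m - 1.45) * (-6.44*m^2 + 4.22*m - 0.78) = 6.3756*m^4 + 2.4554*m^3 + 5.7636*m^2 - 5.3156*m + 1.131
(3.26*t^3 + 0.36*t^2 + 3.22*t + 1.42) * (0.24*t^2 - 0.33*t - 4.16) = 0.7824*t^5 - 0.9894*t^4 - 12.9076*t^3 - 2.2194*t^2 - 13.8638*t - 5.9072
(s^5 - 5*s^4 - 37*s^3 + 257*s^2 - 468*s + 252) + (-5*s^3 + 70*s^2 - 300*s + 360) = s^5 - 5*s^4 - 42*s^3 + 327*s^2 - 768*s + 612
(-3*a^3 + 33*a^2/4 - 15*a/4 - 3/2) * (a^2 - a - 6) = -3*a^5 + 45*a^4/4 + 6*a^3 - 189*a^2/4 + 24*a + 9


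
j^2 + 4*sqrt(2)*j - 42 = (j - 3*sqrt(2))*(j + 7*sqrt(2))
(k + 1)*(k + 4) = k^2 + 5*k + 4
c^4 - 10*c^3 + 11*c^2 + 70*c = c*(c - 7)*(c - 5)*(c + 2)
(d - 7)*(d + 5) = d^2 - 2*d - 35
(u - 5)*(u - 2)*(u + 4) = u^3 - 3*u^2 - 18*u + 40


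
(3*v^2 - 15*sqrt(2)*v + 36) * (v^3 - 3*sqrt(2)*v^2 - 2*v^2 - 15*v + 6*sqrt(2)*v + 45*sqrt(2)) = 3*v^5 - 24*sqrt(2)*v^4 - 6*v^4 + 48*sqrt(2)*v^3 + 81*v^3 - 252*v^2 + 252*sqrt(2)*v^2 - 1890*v + 216*sqrt(2)*v + 1620*sqrt(2)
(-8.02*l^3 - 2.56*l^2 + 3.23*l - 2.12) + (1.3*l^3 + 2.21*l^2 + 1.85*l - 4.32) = -6.72*l^3 - 0.35*l^2 + 5.08*l - 6.44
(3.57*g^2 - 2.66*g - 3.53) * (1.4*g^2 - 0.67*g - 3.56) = 4.998*g^4 - 6.1159*g^3 - 15.869*g^2 + 11.8347*g + 12.5668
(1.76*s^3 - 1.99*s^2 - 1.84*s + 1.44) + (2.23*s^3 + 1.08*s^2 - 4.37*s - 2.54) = 3.99*s^3 - 0.91*s^2 - 6.21*s - 1.1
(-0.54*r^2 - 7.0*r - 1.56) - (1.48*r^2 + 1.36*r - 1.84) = -2.02*r^2 - 8.36*r + 0.28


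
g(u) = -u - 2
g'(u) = -1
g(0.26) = -2.26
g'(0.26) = -1.00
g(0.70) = -2.70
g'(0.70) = -1.00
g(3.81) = -5.81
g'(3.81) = -1.00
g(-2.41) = 0.41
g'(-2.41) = -1.00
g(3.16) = -5.16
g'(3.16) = -1.00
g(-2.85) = 0.85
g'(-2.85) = -1.00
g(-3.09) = 1.09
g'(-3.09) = -1.00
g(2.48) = -4.48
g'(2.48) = -1.00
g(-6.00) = 4.00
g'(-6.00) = -1.00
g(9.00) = -11.00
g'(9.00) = -1.00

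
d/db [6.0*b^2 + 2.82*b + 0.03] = 12.0*b + 2.82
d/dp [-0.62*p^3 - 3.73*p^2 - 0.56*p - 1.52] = -1.86*p^2 - 7.46*p - 0.56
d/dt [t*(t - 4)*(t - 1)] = 3*t^2 - 10*t + 4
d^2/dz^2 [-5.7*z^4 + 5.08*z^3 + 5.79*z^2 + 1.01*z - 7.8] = -68.4*z^2 + 30.48*z + 11.58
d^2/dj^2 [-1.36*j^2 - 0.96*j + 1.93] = -2.72000000000000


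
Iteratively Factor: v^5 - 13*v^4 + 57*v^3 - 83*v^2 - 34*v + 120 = (v - 5)*(v^4 - 8*v^3 + 17*v^2 + 2*v - 24) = (v - 5)*(v + 1)*(v^3 - 9*v^2 + 26*v - 24) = (v - 5)*(v - 3)*(v + 1)*(v^2 - 6*v + 8) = (v - 5)*(v - 4)*(v - 3)*(v + 1)*(v - 2)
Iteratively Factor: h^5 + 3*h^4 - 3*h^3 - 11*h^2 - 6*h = (h + 1)*(h^4 + 2*h^3 - 5*h^2 - 6*h) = (h + 1)^2*(h^3 + h^2 - 6*h) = h*(h + 1)^2*(h^2 + h - 6) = h*(h - 2)*(h + 1)^2*(h + 3)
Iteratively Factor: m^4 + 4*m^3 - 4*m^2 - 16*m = (m + 2)*(m^3 + 2*m^2 - 8*m) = (m + 2)*(m + 4)*(m^2 - 2*m) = (m - 2)*(m + 2)*(m + 4)*(m)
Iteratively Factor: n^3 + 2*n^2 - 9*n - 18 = (n - 3)*(n^2 + 5*n + 6) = (n - 3)*(n + 2)*(n + 3)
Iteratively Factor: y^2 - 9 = (y - 3)*(y + 3)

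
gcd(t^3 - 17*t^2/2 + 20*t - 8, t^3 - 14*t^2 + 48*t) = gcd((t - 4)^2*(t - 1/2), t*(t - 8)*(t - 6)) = 1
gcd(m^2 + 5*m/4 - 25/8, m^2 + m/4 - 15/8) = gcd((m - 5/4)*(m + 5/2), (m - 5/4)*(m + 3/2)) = m - 5/4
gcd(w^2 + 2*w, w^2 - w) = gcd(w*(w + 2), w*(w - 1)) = w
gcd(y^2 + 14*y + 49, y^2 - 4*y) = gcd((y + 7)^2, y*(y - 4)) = 1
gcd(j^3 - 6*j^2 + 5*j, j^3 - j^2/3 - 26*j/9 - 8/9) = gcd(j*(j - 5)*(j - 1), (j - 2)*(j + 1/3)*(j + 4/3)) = 1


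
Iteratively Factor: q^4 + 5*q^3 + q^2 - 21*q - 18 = (q + 1)*(q^3 + 4*q^2 - 3*q - 18) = (q + 1)*(q + 3)*(q^2 + q - 6) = (q - 2)*(q + 1)*(q + 3)*(q + 3)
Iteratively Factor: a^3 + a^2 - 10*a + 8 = (a - 1)*(a^2 + 2*a - 8) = (a - 2)*(a - 1)*(a + 4)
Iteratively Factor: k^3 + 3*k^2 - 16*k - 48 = (k + 3)*(k^2 - 16) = (k + 3)*(k + 4)*(k - 4)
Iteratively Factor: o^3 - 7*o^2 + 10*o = (o)*(o^2 - 7*o + 10) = o*(o - 2)*(o - 5)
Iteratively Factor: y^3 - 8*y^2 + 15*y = (y - 3)*(y^2 - 5*y) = y*(y - 3)*(y - 5)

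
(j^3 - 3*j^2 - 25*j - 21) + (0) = j^3 - 3*j^2 - 25*j - 21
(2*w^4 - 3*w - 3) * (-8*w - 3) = -16*w^5 - 6*w^4 + 24*w^2 + 33*w + 9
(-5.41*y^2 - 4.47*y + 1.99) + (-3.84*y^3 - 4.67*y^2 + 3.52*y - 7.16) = -3.84*y^3 - 10.08*y^2 - 0.95*y - 5.17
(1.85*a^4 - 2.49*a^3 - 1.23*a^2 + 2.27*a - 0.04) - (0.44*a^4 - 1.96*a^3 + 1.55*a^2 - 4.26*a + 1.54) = 1.41*a^4 - 0.53*a^3 - 2.78*a^2 + 6.53*a - 1.58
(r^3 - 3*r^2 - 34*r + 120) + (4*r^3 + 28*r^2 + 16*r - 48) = 5*r^3 + 25*r^2 - 18*r + 72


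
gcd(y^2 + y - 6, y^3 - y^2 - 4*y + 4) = y - 2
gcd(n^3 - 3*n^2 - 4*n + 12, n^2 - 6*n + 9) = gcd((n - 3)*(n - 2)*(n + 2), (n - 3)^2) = n - 3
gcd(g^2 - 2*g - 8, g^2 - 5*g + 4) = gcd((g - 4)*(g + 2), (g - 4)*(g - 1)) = g - 4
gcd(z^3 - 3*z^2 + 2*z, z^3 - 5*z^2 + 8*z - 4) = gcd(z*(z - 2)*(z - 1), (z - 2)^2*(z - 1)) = z^2 - 3*z + 2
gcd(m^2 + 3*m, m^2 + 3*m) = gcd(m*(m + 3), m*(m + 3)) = m^2 + 3*m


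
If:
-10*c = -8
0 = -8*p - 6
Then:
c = 4/5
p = -3/4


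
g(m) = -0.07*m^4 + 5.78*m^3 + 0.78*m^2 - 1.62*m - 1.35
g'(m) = -0.28*m^3 + 17.34*m^2 + 1.56*m - 1.62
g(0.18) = -1.58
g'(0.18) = -0.78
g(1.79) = 30.68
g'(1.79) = 55.13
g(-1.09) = -6.24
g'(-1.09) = 17.64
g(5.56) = 940.32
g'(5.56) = 494.97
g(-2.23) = -59.69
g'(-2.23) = 84.24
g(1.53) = 18.32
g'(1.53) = 40.36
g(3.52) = 243.96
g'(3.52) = 206.51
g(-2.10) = -49.40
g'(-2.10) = 74.17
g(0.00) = -1.35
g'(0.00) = -1.62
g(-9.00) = -4596.48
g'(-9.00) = 1593.00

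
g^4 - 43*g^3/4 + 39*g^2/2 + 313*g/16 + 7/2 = (g - 8)*(g - 7/2)*(g + 1/4)*(g + 1/2)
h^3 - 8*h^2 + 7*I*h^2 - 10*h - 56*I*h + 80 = (h - 8)*(h + 2*I)*(h + 5*I)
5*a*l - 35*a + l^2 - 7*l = (5*a + l)*(l - 7)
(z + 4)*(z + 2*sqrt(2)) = z^2 + 2*sqrt(2)*z + 4*z + 8*sqrt(2)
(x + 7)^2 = x^2 + 14*x + 49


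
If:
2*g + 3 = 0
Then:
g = -3/2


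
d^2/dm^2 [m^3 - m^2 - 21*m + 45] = 6*m - 2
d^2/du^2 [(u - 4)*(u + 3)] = 2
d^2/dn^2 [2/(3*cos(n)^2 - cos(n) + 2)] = 2*(36*sin(n)^4 + 5*sin(n)^2 + 53*cos(n)/4 - 9*cos(3*n)/4 - 31)/(3*sin(n)^2 + cos(n) - 5)^3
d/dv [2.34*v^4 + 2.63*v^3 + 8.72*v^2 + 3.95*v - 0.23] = 9.36*v^3 + 7.89*v^2 + 17.44*v + 3.95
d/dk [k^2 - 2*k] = 2*k - 2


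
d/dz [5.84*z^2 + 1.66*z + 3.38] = 11.68*z + 1.66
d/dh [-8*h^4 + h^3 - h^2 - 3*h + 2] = -32*h^3 + 3*h^2 - 2*h - 3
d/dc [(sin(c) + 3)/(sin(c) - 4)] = -7*cos(c)/(sin(c) - 4)^2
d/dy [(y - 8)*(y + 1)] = 2*y - 7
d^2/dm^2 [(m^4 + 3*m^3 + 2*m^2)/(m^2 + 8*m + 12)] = 2*(m^3 + 18*m^2 + 108*m + 36)/(m^3 + 18*m^2 + 108*m + 216)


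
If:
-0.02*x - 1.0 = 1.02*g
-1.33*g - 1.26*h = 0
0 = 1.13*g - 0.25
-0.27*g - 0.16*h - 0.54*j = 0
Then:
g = 0.22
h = -0.23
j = -0.04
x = -61.28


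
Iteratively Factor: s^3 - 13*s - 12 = (s + 3)*(s^2 - 3*s - 4) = (s - 4)*(s + 3)*(s + 1)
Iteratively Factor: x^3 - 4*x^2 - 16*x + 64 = (x - 4)*(x^2 - 16) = (x - 4)^2*(x + 4)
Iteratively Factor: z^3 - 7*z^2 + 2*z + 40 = (z - 5)*(z^2 - 2*z - 8) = (z - 5)*(z - 4)*(z + 2)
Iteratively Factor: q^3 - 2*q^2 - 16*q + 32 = (q + 4)*(q^2 - 6*q + 8) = (q - 4)*(q + 4)*(q - 2)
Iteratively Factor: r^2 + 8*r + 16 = (r + 4)*(r + 4)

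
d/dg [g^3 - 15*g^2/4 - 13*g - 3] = 3*g^2 - 15*g/2 - 13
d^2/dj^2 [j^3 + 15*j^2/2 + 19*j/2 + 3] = 6*j + 15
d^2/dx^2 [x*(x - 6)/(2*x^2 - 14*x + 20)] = (x^3 - 30*x^2 + 180*x - 320)/(x^6 - 21*x^5 + 177*x^4 - 763*x^3 + 1770*x^2 - 2100*x + 1000)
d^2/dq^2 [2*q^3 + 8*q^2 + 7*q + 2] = 12*q + 16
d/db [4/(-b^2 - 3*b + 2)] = 4*(2*b + 3)/(b^2 + 3*b - 2)^2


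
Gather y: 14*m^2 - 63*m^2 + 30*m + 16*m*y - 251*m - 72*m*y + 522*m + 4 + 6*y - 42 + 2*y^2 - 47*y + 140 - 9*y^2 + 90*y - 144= -49*m^2 + 301*m - 7*y^2 + y*(49 - 56*m) - 42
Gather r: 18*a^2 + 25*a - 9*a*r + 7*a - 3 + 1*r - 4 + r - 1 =18*a^2 + 32*a + r*(2 - 9*a) - 8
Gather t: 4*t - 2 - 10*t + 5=3 - 6*t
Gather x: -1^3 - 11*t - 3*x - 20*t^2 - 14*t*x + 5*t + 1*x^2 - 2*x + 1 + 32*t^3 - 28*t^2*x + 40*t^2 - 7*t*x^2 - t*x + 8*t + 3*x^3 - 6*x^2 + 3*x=32*t^3 + 20*t^2 + 2*t + 3*x^3 + x^2*(-7*t - 5) + x*(-28*t^2 - 15*t - 2)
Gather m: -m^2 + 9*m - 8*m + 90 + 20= -m^2 + m + 110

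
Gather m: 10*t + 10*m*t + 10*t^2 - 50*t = 10*m*t + 10*t^2 - 40*t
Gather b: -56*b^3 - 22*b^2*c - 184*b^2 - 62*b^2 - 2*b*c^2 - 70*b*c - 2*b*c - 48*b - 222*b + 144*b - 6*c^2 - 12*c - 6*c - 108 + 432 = -56*b^3 + b^2*(-22*c - 246) + b*(-2*c^2 - 72*c - 126) - 6*c^2 - 18*c + 324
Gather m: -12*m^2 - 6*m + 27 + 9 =-12*m^2 - 6*m + 36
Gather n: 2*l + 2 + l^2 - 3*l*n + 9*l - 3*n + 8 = l^2 + 11*l + n*(-3*l - 3) + 10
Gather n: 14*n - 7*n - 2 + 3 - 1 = 7*n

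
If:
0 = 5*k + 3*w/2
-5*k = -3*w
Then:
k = 0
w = 0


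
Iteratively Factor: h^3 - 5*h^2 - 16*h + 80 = (h - 5)*(h^2 - 16) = (h - 5)*(h + 4)*(h - 4)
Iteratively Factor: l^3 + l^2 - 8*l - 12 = (l + 2)*(l^2 - l - 6) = (l - 3)*(l + 2)*(l + 2)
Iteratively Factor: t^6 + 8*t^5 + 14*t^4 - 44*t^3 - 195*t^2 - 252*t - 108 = (t + 3)*(t^5 + 5*t^4 - t^3 - 41*t^2 - 72*t - 36) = (t + 1)*(t + 3)*(t^4 + 4*t^3 - 5*t^2 - 36*t - 36) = (t + 1)*(t + 2)*(t + 3)*(t^3 + 2*t^2 - 9*t - 18) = (t + 1)*(t + 2)*(t + 3)^2*(t^2 - t - 6) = (t + 1)*(t + 2)^2*(t + 3)^2*(t - 3)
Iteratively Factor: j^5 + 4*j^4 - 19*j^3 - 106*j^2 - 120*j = (j + 3)*(j^4 + j^3 - 22*j^2 - 40*j) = (j + 3)*(j + 4)*(j^3 - 3*j^2 - 10*j) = (j + 2)*(j + 3)*(j + 4)*(j^2 - 5*j) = j*(j + 2)*(j + 3)*(j + 4)*(j - 5)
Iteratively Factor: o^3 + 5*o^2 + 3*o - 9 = (o + 3)*(o^2 + 2*o - 3) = (o + 3)^2*(o - 1)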